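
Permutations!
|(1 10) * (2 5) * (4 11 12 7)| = 4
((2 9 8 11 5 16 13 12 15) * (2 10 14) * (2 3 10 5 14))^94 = ((2 9 8 11 14 3 10)(5 16 13 12 15))^94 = (2 11 10 8 3 9 14)(5 15 12 13 16)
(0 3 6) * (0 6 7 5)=[3, 1, 2, 7, 4, 0, 6, 5]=(0 3 7 5)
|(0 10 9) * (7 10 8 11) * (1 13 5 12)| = 12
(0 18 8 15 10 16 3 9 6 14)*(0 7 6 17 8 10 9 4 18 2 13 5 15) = (0 2 13 5 15 9 17 8)(3 4 18 10 16)(6 14 7) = [2, 1, 13, 4, 18, 15, 14, 6, 0, 17, 16, 11, 12, 5, 7, 9, 3, 8, 10]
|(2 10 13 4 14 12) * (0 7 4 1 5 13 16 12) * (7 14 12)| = |(0 14)(1 5 13)(2 10 16 7 4 12)| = 6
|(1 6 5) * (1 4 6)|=3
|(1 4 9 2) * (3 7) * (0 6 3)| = 4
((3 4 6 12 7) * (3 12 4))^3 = (4 6)(7 12)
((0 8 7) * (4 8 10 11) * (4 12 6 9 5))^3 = (0 12 5 7 11 9 8 10 6 4)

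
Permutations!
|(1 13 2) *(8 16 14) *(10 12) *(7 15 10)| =|(1 13 2)(7 15 10 12)(8 16 14)| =12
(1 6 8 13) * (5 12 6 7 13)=(1 7 13)(5 12 6 8)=[0, 7, 2, 3, 4, 12, 8, 13, 5, 9, 10, 11, 6, 1]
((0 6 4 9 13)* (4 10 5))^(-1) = ((0 6 10 5 4 9 13))^(-1) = (0 13 9 4 5 10 6)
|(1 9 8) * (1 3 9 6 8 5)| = 6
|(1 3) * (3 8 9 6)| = |(1 8 9 6 3)| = 5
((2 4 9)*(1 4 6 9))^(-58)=(2 9 6)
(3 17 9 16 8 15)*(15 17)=(3 15)(8 17 9 16)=[0, 1, 2, 15, 4, 5, 6, 7, 17, 16, 10, 11, 12, 13, 14, 3, 8, 9]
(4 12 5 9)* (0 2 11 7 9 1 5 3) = (0 2 11 7 9 4 12 3)(1 5) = [2, 5, 11, 0, 12, 1, 6, 9, 8, 4, 10, 7, 3]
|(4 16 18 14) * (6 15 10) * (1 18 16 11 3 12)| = |(1 18 14 4 11 3 12)(6 15 10)| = 21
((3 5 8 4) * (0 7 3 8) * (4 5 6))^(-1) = (0 5 8 4 6 3 7)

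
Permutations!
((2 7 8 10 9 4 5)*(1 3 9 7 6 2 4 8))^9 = (1 8)(2 6)(3 10)(4 5)(7 9)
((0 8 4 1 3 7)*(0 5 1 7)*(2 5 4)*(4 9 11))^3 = ((0 8 2 5 1 3)(4 7 9 11))^3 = (0 5)(1 8)(2 3)(4 11 9 7)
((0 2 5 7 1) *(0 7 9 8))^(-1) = (0 8 9 5 2)(1 7)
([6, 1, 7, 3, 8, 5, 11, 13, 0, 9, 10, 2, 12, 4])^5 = [13, 1, 0, 3, 2, 5, 4, 6, 7, 9, 10, 8, 12, 11]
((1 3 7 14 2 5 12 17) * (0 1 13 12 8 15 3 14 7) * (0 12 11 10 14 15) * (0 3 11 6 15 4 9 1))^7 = ((1 4 9)(2 5 8 3 12 17 13 6 15 11 10 14))^7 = (1 4 9)(2 6 8 11 12 14 13 5 15 3 10 17)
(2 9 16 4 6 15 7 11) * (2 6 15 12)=(2 9 16 4 15 7 11 6 12)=[0, 1, 9, 3, 15, 5, 12, 11, 8, 16, 10, 6, 2, 13, 14, 7, 4]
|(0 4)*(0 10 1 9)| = |(0 4 10 1 9)| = 5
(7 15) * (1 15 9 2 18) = (1 15 7 9 2 18) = [0, 15, 18, 3, 4, 5, 6, 9, 8, 2, 10, 11, 12, 13, 14, 7, 16, 17, 1]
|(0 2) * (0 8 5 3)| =|(0 2 8 5 3)| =5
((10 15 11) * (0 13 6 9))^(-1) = (0 9 6 13)(10 11 15)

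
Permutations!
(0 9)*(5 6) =[9, 1, 2, 3, 4, 6, 5, 7, 8, 0] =(0 9)(5 6)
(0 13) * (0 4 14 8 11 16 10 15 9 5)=[13, 1, 2, 3, 14, 0, 6, 7, 11, 5, 15, 16, 12, 4, 8, 9, 10]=(0 13 4 14 8 11 16 10 15 9 5)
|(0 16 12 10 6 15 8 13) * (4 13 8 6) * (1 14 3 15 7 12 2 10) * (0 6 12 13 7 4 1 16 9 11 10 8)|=12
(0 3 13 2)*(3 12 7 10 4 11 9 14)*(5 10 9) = (0 12 7 9 14 3 13 2)(4 11 5 10) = [12, 1, 0, 13, 11, 10, 6, 9, 8, 14, 4, 5, 7, 2, 3]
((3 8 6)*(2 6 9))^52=(2 3 9 6 8)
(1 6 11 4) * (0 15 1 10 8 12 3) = (0 15 1 6 11 4 10 8 12 3) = [15, 6, 2, 0, 10, 5, 11, 7, 12, 9, 8, 4, 3, 13, 14, 1]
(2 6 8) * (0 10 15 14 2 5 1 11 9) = (0 10 15 14 2 6 8 5 1 11 9) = [10, 11, 6, 3, 4, 1, 8, 7, 5, 0, 15, 9, 12, 13, 2, 14]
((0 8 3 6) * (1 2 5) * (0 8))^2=((1 2 5)(3 6 8))^2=(1 5 2)(3 8 6)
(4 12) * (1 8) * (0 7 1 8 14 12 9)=[7, 14, 2, 3, 9, 5, 6, 1, 8, 0, 10, 11, 4, 13, 12]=(0 7 1 14 12 4 9)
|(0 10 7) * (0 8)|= 4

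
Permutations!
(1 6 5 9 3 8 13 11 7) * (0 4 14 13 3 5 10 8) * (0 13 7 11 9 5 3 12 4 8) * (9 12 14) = (0 8 14 7 1 6 10)(3 13 12 4 9) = [8, 6, 2, 13, 9, 5, 10, 1, 14, 3, 0, 11, 4, 12, 7]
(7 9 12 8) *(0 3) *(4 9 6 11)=(0 3)(4 9 12 8 7 6 11)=[3, 1, 2, 0, 9, 5, 11, 6, 7, 12, 10, 4, 8]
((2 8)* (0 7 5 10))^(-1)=(0 10 5 7)(2 8)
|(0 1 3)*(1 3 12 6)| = 6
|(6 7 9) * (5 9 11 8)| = |(5 9 6 7 11 8)| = 6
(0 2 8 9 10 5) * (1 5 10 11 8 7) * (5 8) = (0 2 7 1 8 9 11 5) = [2, 8, 7, 3, 4, 0, 6, 1, 9, 11, 10, 5]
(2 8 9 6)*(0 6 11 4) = (0 6 2 8 9 11 4) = [6, 1, 8, 3, 0, 5, 2, 7, 9, 11, 10, 4]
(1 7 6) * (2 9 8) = (1 7 6)(2 9 8) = [0, 7, 9, 3, 4, 5, 1, 6, 2, 8]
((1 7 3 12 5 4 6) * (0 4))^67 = (0 1 12 4 7 5 6 3)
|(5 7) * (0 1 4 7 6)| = 6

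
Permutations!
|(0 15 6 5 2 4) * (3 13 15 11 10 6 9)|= 28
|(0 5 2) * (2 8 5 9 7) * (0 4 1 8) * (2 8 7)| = 8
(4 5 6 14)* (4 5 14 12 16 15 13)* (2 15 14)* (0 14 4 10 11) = (0 14 5 6 12 16 4 2 15 13 10 11) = [14, 1, 15, 3, 2, 6, 12, 7, 8, 9, 11, 0, 16, 10, 5, 13, 4]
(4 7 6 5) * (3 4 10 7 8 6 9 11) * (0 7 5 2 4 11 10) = (0 7 9 10 5)(2 4 8 6)(3 11) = [7, 1, 4, 11, 8, 0, 2, 9, 6, 10, 5, 3]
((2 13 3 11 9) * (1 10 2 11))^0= ((1 10 2 13 3)(9 11))^0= (13)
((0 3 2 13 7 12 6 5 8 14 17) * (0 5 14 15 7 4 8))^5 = (0 8 14 2 7 5 4 6 3 15 17 13 12)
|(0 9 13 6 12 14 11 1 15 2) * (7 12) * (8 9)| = |(0 8 9 13 6 7 12 14 11 1 15 2)| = 12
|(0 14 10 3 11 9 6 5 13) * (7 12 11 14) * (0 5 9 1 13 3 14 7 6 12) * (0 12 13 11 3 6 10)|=12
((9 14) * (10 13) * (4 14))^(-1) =(4 9 14)(10 13)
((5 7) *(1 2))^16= (7)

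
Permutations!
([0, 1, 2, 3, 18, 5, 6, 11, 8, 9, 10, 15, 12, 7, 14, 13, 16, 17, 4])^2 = (18)(7 15)(11 13)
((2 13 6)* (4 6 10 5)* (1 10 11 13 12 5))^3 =((1 10)(2 12 5 4 6)(11 13))^3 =(1 10)(2 4 12 6 5)(11 13)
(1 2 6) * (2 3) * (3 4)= (1 4 3 2 6)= [0, 4, 6, 2, 3, 5, 1]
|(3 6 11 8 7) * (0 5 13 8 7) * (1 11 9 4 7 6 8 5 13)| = |(0 13 5 1 11 6 9 4 7 3 8)| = 11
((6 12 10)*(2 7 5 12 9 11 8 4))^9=(2 4 8 11 9 6 10 12 5 7)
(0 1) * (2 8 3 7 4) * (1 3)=(0 3 7 4 2 8 1)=[3, 0, 8, 7, 2, 5, 6, 4, 1]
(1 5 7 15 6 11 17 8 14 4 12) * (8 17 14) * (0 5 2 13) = (17)(0 5 7 15 6 11 14 4 12 1 2 13) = [5, 2, 13, 3, 12, 7, 11, 15, 8, 9, 10, 14, 1, 0, 4, 6, 16, 17]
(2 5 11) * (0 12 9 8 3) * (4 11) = (0 12 9 8 3)(2 5 4 11) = [12, 1, 5, 0, 11, 4, 6, 7, 3, 8, 10, 2, 9]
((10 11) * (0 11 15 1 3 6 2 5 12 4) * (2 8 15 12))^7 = (0 10 4 11 12)(1 6 15 3 8)(2 5)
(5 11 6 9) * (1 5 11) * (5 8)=[0, 8, 2, 3, 4, 1, 9, 7, 5, 11, 10, 6]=(1 8 5)(6 9 11)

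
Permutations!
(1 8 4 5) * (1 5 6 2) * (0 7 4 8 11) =[7, 11, 1, 3, 6, 5, 2, 4, 8, 9, 10, 0] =(0 7 4 6 2 1 11)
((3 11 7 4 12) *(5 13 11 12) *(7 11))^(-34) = (4 13)(5 7)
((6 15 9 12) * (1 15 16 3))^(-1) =(1 3 16 6 12 9 15) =((1 15 9 12 6 16 3))^(-1)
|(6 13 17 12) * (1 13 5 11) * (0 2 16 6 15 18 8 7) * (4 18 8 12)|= 15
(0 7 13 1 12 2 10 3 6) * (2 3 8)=(0 7 13 1 12 3 6)(2 10 8)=[7, 12, 10, 6, 4, 5, 0, 13, 2, 9, 8, 11, 3, 1]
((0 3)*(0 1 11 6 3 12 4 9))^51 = (0 9 4 12)(1 3 6 11)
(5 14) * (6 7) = (5 14)(6 7) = [0, 1, 2, 3, 4, 14, 7, 6, 8, 9, 10, 11, 12, 13, 5]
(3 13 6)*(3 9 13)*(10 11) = (6 9 13)(10 11) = [0, 1, 2, 3, 4, 5, 9, 7, 8, 13, 11, 10, 12, 6]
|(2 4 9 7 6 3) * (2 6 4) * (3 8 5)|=|(3 6 8 5)(4 9 7)|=12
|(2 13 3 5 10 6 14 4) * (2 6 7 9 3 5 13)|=6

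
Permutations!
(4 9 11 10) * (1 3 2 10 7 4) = (1 3 2 10)(4 9 11 7) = [0, 3, 10, 2, 9, 5, 6, 4, 8, 11, 1, 7]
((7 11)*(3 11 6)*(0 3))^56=(0 3 11 7 6)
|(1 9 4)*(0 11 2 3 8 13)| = 6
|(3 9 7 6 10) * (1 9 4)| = 7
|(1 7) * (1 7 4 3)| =|(7)(1 4 3)| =3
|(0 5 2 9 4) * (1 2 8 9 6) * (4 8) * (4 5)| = |(0 4)(1 2 6)(8 9)| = 6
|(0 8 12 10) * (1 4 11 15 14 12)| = |(0 8 1 4 11 15 14 12 10)| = 9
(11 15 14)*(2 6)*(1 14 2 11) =(1 14)(2 6 11 15) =[0, 14, 6, 3, 4, 5, 11, 7, 8, 9, 10, 15, 12, 13, 1, 2]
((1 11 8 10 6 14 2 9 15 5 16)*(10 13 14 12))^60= (16)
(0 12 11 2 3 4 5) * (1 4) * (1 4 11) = (0 12 1 11 2 3 4 5) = [12, 11, 3, 4, 5, 0, 6, 7, 8, 9, 10, 2, 1]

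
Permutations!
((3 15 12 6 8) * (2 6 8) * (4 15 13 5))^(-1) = ((2 6)(3 13 5 4 15 12 8))^(-1) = (2 6)(3 8 12 15 4 5 13)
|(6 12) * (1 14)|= 2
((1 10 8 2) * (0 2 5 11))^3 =(0 10 11 1 5 2 8)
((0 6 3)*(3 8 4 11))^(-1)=(0 3 11 4 8 6)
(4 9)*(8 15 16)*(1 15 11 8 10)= (1 15 16 10)(4 9)(8 11)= [0, 15, 2, 3, 9, 5, 6, 7, 11, 4, 1, 8, 12, 13, 14, 16, 10]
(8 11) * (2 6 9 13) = (2 6 9 13)(8 11) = [0, 1, 6, 3, 4, 5, 9, 7, 11, 13, 10, 8, 12, 2]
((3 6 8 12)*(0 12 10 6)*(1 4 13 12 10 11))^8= (0 12 4 11 6)(1 8 10 3 13)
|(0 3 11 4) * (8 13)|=4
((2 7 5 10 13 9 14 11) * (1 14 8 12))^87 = (1 12 8 9 13 10 5 7 2 11 14)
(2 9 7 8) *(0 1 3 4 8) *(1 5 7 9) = (9)(0 5 7)(1 3 4 8 2) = [5, 3, 1, 4, 8, 7, 6, 0, 2, 9]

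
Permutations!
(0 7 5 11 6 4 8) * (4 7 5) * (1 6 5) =(0 1 6 7 4 8)(5 11) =[1, 6, 2, 3, 8, 11, 7, 4, 0, 9, 10, 5]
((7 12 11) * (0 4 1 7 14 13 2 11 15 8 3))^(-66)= ((0 4 1 7 12 15 8 3)(2 11 14 13))^(-66)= (0 8 12 1)(2 14)(3 15 7 4)(11 13)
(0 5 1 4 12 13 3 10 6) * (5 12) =(0 12 13 3 10 6)(1 4 5) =[12, 4, 2, 10, 5, 1, 0, 7, 8, 9, 6, 11, 13, 3]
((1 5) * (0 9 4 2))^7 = (0 2 4 9)(1 5)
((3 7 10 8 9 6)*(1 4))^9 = ((1 4)(3 7 10 8 9 6))^9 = (1 4)(3 8)(6 10)(7 9)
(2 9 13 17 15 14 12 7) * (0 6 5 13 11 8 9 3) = (0 6 5 13 17 15 14 12 7 2 3)(8 9 11) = [6, 1, 3, 0, 4, 13, 5, 2, 9, 11, 10, 8, 7, 17, 12, 14, 16, 15]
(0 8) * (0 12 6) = (0 8 12 6) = [8, 1, 2, 3, 4, 5, 0, 7, 12, 9, 10, 11, 6]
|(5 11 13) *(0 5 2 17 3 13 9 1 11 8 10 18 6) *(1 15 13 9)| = 6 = |(0 5 8 10 18 6)(1 11)(2 17 3 9 15 13)|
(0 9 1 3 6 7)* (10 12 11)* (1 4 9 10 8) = (0 10 12 11 8 1 3 6 7)(4 9) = [10, 3, 2, 6, 9, 5, 7, 0, 1, 4, 12, 8, 11]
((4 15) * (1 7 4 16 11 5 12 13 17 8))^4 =((1 7 4 15 16 11 5 12 13 17 8))^4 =(1 16 13 7 11 17 4 5 8 15 12)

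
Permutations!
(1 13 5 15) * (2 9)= (1 13 5 15)(2 9)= [0, 13, 9, 3, 4, 15, 6, 7, 8, 2, 10, 11, 12, 5, 14, 1]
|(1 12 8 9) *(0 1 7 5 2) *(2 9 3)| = 6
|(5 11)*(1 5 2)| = 4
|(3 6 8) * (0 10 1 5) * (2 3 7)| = 20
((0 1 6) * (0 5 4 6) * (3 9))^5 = ((0 1)(3 9)(4 6 5))^5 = (0 1)(3 9)(4 5 6)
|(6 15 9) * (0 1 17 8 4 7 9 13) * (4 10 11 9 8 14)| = 13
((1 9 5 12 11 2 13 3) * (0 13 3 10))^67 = ((0 13 10)(1 9 5 12 11 2 3))^67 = (0 13 10)(1 11 9 2 5 3 12)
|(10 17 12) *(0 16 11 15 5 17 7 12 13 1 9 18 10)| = |(0 16 11 15 5 17 13 1 9 18 10 7 12)| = 13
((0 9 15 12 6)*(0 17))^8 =(0 15 6)(9 12 17)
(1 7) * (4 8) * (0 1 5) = (0 1 7 5)(4 8) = [1, 7, 2, 3, 8, 0, 6, 5, 4]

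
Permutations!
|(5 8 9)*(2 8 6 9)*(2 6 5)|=|(2 8 6 9)|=4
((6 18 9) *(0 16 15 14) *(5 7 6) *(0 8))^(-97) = ((0 16 15 14 8)(5 7 6 18 9))^(-97) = (0 14 16 8 15)(5 18 7 9 6)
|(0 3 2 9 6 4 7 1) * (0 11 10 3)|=9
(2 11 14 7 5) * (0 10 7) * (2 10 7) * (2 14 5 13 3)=(0 7 13 3 2 11 5 10 14)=[7, 1, 11, 2, 4, 10, 6, 13, 8, 9, 14, 5, 12, 3, 0]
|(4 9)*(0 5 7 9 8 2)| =|(0 5 7 9 4 8 2)| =7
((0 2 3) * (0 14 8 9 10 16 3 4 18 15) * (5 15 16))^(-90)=((0 2 4 18 16 3 14 8 9 10 5 15))^(-90)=(0 14)(2 8)(3 15)(4 9)(5 16)(10 18)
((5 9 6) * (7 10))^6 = (10)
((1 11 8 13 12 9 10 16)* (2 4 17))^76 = (1 12)(2 4 17)(8 10)(9 11)(13 16)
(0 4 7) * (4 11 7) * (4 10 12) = (0 11 7)(4 10 12) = [11, 1, 2, 3, 10, 5, 6, 0, 8, 9, 12, 7, 4]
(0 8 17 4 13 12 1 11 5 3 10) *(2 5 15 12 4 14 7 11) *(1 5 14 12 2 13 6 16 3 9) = [8, 13, 14, 10, 6, 9, 16, 11, 17, 1, 0, 15, 5, 4, 7, 2, 3, 12] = (0 8 17 12 5 9 1 13 4 6 16 3 10)(2 14 7 11 15)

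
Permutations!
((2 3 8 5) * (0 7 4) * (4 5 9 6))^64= ((0 7 5 2 3 8 9 6 4))^64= (0 7 5 2 3 8 9 6 4)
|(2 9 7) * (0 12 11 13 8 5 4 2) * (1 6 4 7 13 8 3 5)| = |(0 12 11 8 1 6 4 2 9 13 3 5 7)| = 13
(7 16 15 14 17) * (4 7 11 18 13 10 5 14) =(4 7 16 15)(5 14 17 11 18 13 10) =[0, 1, 2, 3, 7, 14, 6, 16, 8, 9, 5, 18, 12, 10, 17, 4, 15, 11, 13]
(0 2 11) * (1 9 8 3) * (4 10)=(0 2 11)(1 9 8 3)(4 10)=[2, 9, 11, 1, 10, 5, 6, 7, 3, 8, 4, 0]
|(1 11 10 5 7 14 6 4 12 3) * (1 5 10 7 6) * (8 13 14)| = 30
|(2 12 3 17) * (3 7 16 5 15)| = |(2 12 7 16 5 15 3 17)| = 8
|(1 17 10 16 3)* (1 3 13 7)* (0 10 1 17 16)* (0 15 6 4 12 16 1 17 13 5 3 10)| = |(17)(3 10 15 6 4 12 16 5)(7 13)| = 8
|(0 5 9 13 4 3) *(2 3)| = 7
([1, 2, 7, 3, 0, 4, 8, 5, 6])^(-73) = [4, 0, 1, 3, 5, 7, 8, 2, 6]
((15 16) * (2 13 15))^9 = (2 13 15 16) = ((2 13 15 16))^9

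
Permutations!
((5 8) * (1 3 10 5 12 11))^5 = (1 12 5 3 11 8 10) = ((1 3 10 5 8 12 11))^5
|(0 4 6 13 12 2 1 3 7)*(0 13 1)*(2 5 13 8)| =|(0 4 6 1 3 7 8 2)(5 13 12)| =24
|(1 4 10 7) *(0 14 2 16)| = |(0 14 2 16)(1 4 10 7)| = 4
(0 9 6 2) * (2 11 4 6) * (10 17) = (0 9 2)(4 6 11)(10 17) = [9, 1, 0, 3, 6, 5, 11, 7, 8, 2, 17, 4, 12, 13, 14, 15, 16, 10]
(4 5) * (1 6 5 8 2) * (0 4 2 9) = [4, 6, 1, 3, 8, 2, 5, 7, 9, 0] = (0 4 8 9)(1 6 5 2)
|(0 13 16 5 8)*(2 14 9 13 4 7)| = 10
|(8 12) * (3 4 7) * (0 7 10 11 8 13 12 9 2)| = |(0 7 3 4 10 11 8 9 2)(12 13)| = 18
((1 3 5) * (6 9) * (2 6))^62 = (1 5 3)(2 9 6)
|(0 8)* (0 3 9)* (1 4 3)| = 6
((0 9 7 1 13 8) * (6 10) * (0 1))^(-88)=(0 7 9)(1 8 13)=((0 9 7)(1 13 8)(6 10))^(-88)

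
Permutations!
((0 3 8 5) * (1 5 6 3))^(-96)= (8)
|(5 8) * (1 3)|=2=|(1 3)(5 8)|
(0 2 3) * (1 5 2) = [1, 5, 3, 0, 4, 2] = (0 1 5 2 3)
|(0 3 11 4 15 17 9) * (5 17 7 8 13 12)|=12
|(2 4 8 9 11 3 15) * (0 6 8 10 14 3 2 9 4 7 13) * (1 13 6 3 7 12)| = |(0 3 15 9 11 2 12 1 13)(4 10 14 7 6 8)| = 18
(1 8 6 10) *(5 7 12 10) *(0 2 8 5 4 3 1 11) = [2, 5, 8, 1, 3, 7, 4, 12, 6, 9, 11, 0, 10] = (0 2 8 6 4 3 1 5 7 12 10 11)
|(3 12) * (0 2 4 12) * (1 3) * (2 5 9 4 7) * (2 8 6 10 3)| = |(0 5 9 4 12 1 2 7 8 6 10 3)| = 12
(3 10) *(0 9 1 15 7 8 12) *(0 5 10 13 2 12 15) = (0 9 1)(2 12 5 10 3 13)(7 8 15) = [9, 0, 12, 13, 4, 10, 6, 8, 15, 1, 3, 11, 5, 2, 14, 7]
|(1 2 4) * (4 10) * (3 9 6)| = 12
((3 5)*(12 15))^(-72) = (15)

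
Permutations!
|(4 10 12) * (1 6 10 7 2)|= |(1 6 10 12 4 7 2)|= 7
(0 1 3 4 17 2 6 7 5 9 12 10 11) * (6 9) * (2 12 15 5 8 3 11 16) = (0 1 11)(2 9 15 5 6 7 8 3 4 17 12 10 16) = [1, 11, 9, 4, 17, 6, 7, 8, 3, 15, 16, 0, 10, 13, 14, 5, 2, 12]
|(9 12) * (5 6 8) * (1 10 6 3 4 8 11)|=4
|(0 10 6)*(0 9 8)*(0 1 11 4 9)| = 15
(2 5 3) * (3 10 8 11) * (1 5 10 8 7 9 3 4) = (1 5 8 11 4)(2 10 7 9 3) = [0, 5, 10, 2, 1, 8, 6, 9, 11, 3, 7, 4]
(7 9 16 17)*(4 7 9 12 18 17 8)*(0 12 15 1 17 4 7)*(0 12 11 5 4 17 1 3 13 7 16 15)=[11, 1, 2, 13, 12, 4, 6, 0, 16, 15, 10, 5, 18, 7, 14, 3, 8, 9, 17]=(0 11 5 4 12 18 17 9 15 3 13 7)(8 16)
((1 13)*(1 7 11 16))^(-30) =((1 13 7 11 16))^(-30) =(16)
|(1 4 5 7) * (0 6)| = |(0 6)(1 4 5 7)| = 4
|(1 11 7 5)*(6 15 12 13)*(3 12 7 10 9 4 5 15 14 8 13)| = |(1 11 10 9 4 5)(3 12)(6 14 8 13)(7 15)| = 12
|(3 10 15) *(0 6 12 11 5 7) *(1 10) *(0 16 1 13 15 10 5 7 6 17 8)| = |(0 17 8)(1 5 6 12 11 7 16)(3 13 15)| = 21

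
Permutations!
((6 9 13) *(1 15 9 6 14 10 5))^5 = (1 10 13 15 5 14 9)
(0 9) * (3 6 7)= (0 9)(3 6 7)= [9, 1, 2, 6, 4, 5, 7, 3, 8, 0]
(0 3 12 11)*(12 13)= [3, 1, 2, 13, 4, 5, 6, 7, 8, 9, 10, 0, 11, 12]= (0 3 13 12 11)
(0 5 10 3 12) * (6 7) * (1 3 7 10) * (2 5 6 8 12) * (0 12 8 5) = (12)(0 6 10 7 5 1 3 2) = [6, 3, 0, 2, 4, 1, 10, 5, 8, 9, 7, 11, 12]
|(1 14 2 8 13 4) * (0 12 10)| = |(0 12 10)(1 14 2 8 13 4)| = 6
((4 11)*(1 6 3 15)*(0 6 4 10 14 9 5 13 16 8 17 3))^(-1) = ((0 6)(1 4 11 10 14 9 5 13 16 8 17 3 15))^(-1) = (0 6)(1 15 3 17 8 16 13 5 9 14 10 11 4)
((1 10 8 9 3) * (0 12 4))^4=((0 12 4)(1 10 8 9 3))^4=(0 12 4)(1 3 9 8 10)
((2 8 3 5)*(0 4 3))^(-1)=((0 4 3 5 2 8))^(-1)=(0 8 2 5 3 4)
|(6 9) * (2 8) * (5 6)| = |(2 8)(5 6 9)| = 6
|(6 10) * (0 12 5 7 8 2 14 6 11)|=|(0 12 5 7 8 2 14 6 10 11)|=10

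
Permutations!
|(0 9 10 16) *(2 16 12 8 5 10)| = |(0 9 2 16)(5 10 12 8)| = 4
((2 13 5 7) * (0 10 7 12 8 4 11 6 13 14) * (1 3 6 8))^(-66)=(0 14 2 7 10)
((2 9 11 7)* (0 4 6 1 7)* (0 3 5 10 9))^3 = (0 1)(2 6)(3 9 5 11 10)(4 7)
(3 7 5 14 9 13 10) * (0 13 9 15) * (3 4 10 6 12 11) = (0 13 6 12 11 3 7 5 14 15)(4 10) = [13, 1, 2, 7, 10, 14, 12, 5, 8, 9, 4, 3, 11, 6, 15, 0]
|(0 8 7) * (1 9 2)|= 3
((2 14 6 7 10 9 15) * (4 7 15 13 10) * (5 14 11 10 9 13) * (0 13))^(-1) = ((0 13 9 5 14 6 15 2 11 10)(4 7))^(-1) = (0 10 11 2 15 6 14 5 9 13)(4 7)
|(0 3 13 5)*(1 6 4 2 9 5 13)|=|(13)(0 3 1 6 4 2 9 5)|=8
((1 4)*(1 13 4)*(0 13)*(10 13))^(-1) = ((0 10 13 4))^(-1) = (0 4 13 10)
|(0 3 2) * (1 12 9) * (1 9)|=|(0 3 2)(1 12)|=6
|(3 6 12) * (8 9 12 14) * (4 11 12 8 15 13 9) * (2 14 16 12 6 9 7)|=40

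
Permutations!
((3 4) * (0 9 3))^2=(0 3)(4 9)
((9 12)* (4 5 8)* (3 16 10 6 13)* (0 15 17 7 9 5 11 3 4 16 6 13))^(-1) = ((0 15 17 7 9 12 5 8 16 10 13 4 11 3 6))^(-1) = (0 6 3 11 4 13 10 16 8 5 12 9 7 17 15)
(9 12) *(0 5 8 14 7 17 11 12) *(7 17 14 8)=(0 5 7 14 17 11 12 9)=[5, 1, 2, 3, 4, 7, 6, 14, 8, 0, 10, 12, 9, 13, 17, 15, 16, 11]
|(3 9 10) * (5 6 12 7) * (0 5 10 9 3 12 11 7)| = |(0 5 6 11 7 10 12)| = 7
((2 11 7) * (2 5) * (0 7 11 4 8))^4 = (11)(0 4 5)(2 7 8)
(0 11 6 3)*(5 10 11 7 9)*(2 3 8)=(0 7 9 5 10 11 6 8 2 3)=[7, 1, 3, 0, 4, 10, 8, 9, 2, 5, 11, 6]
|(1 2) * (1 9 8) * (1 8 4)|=|(1 2 9 4)|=4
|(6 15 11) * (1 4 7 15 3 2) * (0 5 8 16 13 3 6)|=|(0 5 8 16 13 3 2 1 4 7 15 11)|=12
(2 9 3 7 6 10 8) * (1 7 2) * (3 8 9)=(1 7 6 10 9 8)(2 3)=[0, 7, 3, 2, 4, 5, 10, 6, 1, 8, 9]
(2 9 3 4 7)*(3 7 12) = [0, 1, 9, 4, 12, 5, 6, 2, 8, 7, 10, 11, 3] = (2 9 7)(3 4 12)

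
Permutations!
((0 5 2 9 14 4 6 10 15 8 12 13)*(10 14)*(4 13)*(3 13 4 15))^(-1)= (0 13 3 10 9 2 5)(4 14 6)(8 15 12)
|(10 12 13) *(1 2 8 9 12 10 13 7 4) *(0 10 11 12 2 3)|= 24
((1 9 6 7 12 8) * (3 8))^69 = (1 8 3 12 7 6 9)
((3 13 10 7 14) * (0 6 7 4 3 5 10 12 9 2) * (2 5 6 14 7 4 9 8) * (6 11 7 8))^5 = ((0 14 11 7 8 2)(3 13 12 6 4)(5 10 9))^5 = (0 2 8 7 11 14)(5 9 10)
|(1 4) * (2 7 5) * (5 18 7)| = 2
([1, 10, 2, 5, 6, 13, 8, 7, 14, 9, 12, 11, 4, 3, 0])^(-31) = (0 1 10 12 4 6 8 14)(3 13 5)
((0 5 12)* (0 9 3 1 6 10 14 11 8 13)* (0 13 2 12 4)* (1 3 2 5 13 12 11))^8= (14)(0 4 5 8 11 2 9 12 13)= ((0 13 12 9 2 11 8 5 4)(1 6 10 14))^8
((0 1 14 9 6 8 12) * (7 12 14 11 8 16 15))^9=(0 7 16 9 8 1 12 15 6 14 11)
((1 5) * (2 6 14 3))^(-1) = ((1 5)(2 6 14 3))^(-1) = (1 5)(2 3 14 6)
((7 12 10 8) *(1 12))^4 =(1 7 8 10 12)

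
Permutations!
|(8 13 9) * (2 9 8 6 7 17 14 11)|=14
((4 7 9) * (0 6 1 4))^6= (9)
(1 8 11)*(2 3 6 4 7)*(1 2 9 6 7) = (1 8 11 2 3 7 9 6 4) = [0, 8, 3, 7, 1, 5, 4, 9, 11, 6, 10, 2]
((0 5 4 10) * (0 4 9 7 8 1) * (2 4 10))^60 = ((10)(0 5 9 7 8 1)(2 4))^60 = (10)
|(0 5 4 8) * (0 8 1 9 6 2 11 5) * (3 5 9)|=4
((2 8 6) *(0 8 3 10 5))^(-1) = (0 5 10 3 2 6 8)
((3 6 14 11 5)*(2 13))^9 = (2 13)(3 5 11 14 6)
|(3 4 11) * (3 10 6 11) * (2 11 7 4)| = 7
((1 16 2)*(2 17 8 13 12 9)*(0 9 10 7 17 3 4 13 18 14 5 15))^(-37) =(0 14 17 12 3 2 15 18 7 13 16 9 5 8 10 4 1)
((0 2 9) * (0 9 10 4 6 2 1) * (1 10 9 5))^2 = ((0 10 4 6 2 9 5 1))^2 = (0 4 2 5)(1 10 6 9)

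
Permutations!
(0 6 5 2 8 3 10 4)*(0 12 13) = (0 6 5 2 8 3 10 4 12 13) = [6, 1, 8, 10, 12, 2, 5, 7, 3, 9, 4, 11, 13, 0]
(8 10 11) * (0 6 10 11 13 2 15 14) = (0 6 10 13 2 15 14)(8 11) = [6, 1, 15, 3, 4, 5, 10, 7, 11, 9, 13, 8, 12, 2, 0, 14]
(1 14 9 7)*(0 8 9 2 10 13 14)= [8, 0, 10, 3, 4, 5, 6, 1, 9, 7, 13, 11, 12, 14, 2]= (0 8 9 7 1)(2 10 13 14)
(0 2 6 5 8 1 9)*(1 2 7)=(0 7 1 9)(2 6 5 8)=[7, 9, 6, 3, 4, 8, 5, 1, 2, 0]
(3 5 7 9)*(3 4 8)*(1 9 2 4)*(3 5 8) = (1 9)(2 4 3 8 5 7) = [0, 9, 4, 8, 3, 7, 6, 2, 5, 1]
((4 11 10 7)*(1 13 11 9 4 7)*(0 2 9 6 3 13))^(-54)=((0 2 9 4 6 3 13 11 10 1))^(-54)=(0 13 9 10 6)(1 3 2 11 4)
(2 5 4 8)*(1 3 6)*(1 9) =(1 3 6 9)(2 5 4 8) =[0, 3, 5, 6, 8, 4, 9, 7, 2, 1]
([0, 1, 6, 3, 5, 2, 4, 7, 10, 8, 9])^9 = (10)(2 6 4 5)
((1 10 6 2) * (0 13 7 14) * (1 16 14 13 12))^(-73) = (0 14 16 2 6 10 1 12)(7 13)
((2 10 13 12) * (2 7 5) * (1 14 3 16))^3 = ((1 14 3 16)(2 10 13 12 7 5))^3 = (1 16 3 14)(2 12)(5 13)(7 10)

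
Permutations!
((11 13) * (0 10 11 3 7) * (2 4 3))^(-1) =(0 7 3 4 2 13 11 10)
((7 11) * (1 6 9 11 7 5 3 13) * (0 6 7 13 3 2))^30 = ((0 6 9 11 5 2)(1 7 13))^30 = (13)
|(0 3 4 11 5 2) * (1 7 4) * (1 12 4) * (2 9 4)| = |(0 3 12 2)(1 7)(4 11 5 9)| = 4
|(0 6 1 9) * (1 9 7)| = 6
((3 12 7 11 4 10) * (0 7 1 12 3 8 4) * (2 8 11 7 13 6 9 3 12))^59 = (0 11 10 4 8 2 1 12 3 9 6 13)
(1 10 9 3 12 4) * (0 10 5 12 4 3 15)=(0 10 9 15)(1 5 12 3 4)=[10, 5, 2, 4, 1, 12, 6, 7, 8, 15, 9, 11, 3, 13, 14, 0]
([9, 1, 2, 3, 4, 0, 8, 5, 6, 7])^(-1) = (0 5 7 9)(6 8)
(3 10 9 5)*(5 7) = (3 10 9 7 5) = [0, 1, 2, 10, 4, 3, 6, 5, 8, 7, 9]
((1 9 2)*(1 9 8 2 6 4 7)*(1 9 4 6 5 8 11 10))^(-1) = (1 10 11)(2 8 5 9 7 4)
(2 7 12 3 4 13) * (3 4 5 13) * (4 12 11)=[0, 1, 7, 5, 3, 13, 6, 11, 8, 9, 10, 4, 12, 2]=(2 7 11 4 3 5 13)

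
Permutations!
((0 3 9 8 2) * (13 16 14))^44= ((0 3 9 8 2)(13 16 14))^44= (0 2 8 9 3)(13 14 16)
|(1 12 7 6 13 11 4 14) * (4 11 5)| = 8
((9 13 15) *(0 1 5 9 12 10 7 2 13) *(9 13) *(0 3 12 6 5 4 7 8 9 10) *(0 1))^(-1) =((1 4 7 2 10 8 9 3 12)(5 13 15 6))^(-1) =(1 12 3 9 8 10 2 7 4)(5 6 15 13)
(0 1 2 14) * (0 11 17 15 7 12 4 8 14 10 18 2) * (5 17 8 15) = (0 1)(2 10 18)(4 15 7 12)(5 17)(8 14 11) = [1, 0, 10, 3, 15, 17, 6, 12, 14, 9, 18, 8, 4, 13, 11, 7, 16, 5, 2]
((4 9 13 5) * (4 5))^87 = (13)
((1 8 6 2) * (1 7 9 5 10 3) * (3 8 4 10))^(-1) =(1 3 5 9 7 2 6 8 10 4) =((1 4 10 8 6 2 7 9 5 3))^(-1)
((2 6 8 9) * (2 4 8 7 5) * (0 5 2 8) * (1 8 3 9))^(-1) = ((0 5 3 9 4)(1 8)(2 6 7))^(-1) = (0 4 9 3 5)(1 8)(2 7 6)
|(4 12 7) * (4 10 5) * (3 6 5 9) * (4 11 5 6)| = 6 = |(3 4 12 7 10 9)(5 11)|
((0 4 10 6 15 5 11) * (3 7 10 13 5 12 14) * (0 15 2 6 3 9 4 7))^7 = (0 3 10 7)(2 6)(4 9 14 12 15 11 5 13)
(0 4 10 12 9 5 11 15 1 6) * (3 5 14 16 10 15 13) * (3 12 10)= (0 4 15 1 6)(3 5 11 13 12 9 14 16)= [4, 6, 2, 5, 15, 11, 0, 7, 8, 14, 10, 13, 9, 12, 16, 1, 3]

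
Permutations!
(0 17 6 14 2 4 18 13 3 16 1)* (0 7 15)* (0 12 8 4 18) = (0 17 6 14 2 18 13 3 16 1 7 15 12 8 4) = [17, 7, 18, 16, 0, 5, 14, 15, 4, 9, 10, 11, 8, 3, 2, 12, 1, 6, 13]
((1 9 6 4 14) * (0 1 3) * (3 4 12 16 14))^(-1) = (0 3 4 14 16 12 6 9 1) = ((0 1 9 6 12 16 14 4 3))^(-1)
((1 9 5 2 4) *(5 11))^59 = (1 4 2 5 11 9)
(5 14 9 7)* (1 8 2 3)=(1 8 2 3)(5 14 9 7)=[0, 8, 3, 1, 4, 14, 6, 5, 2, 7, 10, 11, 12, 13, 9]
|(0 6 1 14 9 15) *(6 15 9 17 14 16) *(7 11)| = |(0 15)(1 16 6)(7 11)(14 17)| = 6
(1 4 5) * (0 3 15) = [3, 4, 2, 15, 5, 1, 6, 7, 8, 9, 10, 11, 12, 13, 14, 0] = (0 3 15)(1 4 5)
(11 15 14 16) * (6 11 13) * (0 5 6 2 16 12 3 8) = [5, 1, 16, 8, 4, 6, 11, 7, 0, 9, 10, 15, 3, 2, 12, 14, 13] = (0 5 6 11 15 14 12 3 8)(2 16 13)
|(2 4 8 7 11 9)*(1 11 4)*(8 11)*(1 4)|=12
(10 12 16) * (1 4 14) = [0, 4, 2, 3, 14, 5, 6, 7, 8, 9, 12, 11, 16, 13, 1, 15, 10] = (1 4 14)(10 12 16)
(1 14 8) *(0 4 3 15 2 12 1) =(0 4 3 15 2 12 1 14 8) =[4, 14, 12, 15, 3, 5, 6, 7, 0, 9, 10, 11, 1, 13, 8, 2]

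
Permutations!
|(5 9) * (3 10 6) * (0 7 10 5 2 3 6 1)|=4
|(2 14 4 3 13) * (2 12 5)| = 7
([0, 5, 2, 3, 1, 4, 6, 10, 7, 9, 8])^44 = [0, 4, 2, 3, 5, 1, 6, 8, 10, 9, 7]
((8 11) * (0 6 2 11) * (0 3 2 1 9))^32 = ((0 6 1 9)(2 11 8 3))^32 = (11)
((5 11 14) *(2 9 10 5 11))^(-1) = (2 5 10 9)(11 14)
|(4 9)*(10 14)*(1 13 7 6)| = 4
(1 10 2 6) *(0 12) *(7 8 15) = (0 12)(1 10 2 6)(7 8 15) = [12, 10, 6, 3, 4, 5, 1, 8, 15, 9, 2, 11, 0, 13, 14, 7]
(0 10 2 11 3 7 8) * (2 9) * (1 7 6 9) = (0 10 1 7 8)(2 11 3 6 9) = [10, 7, 11, 6, 4, 5, 9, 8, 0, 2, 1, 3]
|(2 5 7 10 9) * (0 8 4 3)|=|(0 8 4 3)(2 5 7 10 9)|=20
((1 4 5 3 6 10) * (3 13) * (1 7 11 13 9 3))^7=(1 7 3 4 11 6 5 13 10 9)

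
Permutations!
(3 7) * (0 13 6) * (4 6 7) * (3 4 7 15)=[13, 1, 2, 7, 6, 5, 0, 4, 8, 9, 10, 11, 12, 15, 14, 3]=(0 13 15 3 7 4 6)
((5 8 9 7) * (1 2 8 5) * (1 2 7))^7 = (1 2 9 7 8)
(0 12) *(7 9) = (0 12)(7 9) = [12, 1, 2, 3, 4, 5, 6, 9, 8, 7, 10, 11, 0]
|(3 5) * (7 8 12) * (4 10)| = |(3 5)(4 10)(7 8 12)| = 6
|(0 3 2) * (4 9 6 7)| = |(0 3 2)(4 9 6 7)| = 12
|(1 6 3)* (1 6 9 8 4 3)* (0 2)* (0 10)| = |(0 2 10)(1 9 8 4 3 6)| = 6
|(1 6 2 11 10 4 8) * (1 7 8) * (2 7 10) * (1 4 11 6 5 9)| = 6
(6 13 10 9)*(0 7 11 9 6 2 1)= (0 7 11 9 2 1)(6 13 10)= [7, 0, 1, 3, 4, 5, 13, 11, 8, 2, 6, 9, 12, 10]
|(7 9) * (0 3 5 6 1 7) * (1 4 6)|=6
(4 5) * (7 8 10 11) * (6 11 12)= (4 5)(6 11 7 8 10 12)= [0, 1, 2, 3, 5, 4, 11, 8, 10, 9, 12, 7, 6]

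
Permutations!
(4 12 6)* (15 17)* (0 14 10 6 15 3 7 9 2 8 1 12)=[14, 12, 8, 7, 0, 5, 4, 9, 1, 2, 6, 11, 15, 13, 10, 17, 16, 3]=(0 14 10 6 4)(1 12 15 17 3 7 9 2 8)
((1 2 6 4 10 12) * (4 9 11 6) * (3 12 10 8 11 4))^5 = ((1 2 3 12)(4 8 11 6 9))^5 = (1 2 3 12)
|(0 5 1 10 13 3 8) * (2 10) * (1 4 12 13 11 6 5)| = |(0 1 2 10 11 6 5 4 12 13 3 8)| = 12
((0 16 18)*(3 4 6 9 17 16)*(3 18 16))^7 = (0 18)(3 6 17 4 9) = ((0 18)(3 4 6 9 17))^7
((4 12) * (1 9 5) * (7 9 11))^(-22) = (12)(1 9 11 5 7)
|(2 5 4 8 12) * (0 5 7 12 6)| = 15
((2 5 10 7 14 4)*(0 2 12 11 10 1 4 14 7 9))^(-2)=((14)(0 2 5 1 4 12 11 10 9))^(-2)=(14)(0 10 12 1 2 9 11 4 5)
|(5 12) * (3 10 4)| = |(3 10 4)(5 12)| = 6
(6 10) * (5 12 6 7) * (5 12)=(6 10 7 12)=[0, 1, 2, 3, 4, 5, 10, 12, 8, 9, 7, 11, 6]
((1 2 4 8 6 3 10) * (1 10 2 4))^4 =((10)(1 4 8 6 3 2))^4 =(10)(1 3 8)(2 6 4)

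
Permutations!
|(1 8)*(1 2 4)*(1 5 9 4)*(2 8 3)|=|(1 3 2)(4 5 9)|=3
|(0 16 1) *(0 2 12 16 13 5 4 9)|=20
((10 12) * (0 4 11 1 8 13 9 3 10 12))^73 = (0 4 11 1 8 13 9 3 10)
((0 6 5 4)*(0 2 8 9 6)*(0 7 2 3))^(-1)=(0 3 4 5 6 9 8 2 7)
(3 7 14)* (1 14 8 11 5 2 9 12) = [0, 14, 9, 7, 4, 2, 6, 8, 11, 12, 10, 5, 1, 13, 3] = (1 14 3 7 8 11 5 2 9 12)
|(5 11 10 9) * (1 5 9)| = 4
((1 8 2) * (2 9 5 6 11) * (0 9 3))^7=(0 8 2 6 9 3 1 11 5)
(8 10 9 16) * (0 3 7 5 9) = (0 3 7 5 9 16 8 10) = [3, 1, 2, 7, 4, 9, 6, 5, 10, 16, 0, 11, 12, 13, 14, 15, 8]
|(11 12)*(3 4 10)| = |(3 4 10)(11 12)| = 6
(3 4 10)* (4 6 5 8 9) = [0, 1, 2, 6, 10, 8, 5, 7, 9, 4, 3] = (3 6 5 8 9 4 10)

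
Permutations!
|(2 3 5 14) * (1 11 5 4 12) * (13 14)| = 9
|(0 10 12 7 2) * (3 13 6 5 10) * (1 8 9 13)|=12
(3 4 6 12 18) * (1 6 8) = [0, 6, 2, 4, 8, 5, 12, 7, 1, 9, 10, 11, 18, 13, 14, 15, 16, 17, 3] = (1 6 12 18 3 4 8)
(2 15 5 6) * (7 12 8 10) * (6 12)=(2 15 5 12 8 10 7 6)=[0, 1, 15, 3, 4, 12, 2, 6, 10, 9, 7, 11, 8, 13, 14, 5]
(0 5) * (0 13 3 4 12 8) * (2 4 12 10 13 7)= (0 5 7 2 4 10 13 3 12 8)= [5, 1, 4, 12, 10, 7, 6, 2, 0, 9, 13, 11, 8, 3]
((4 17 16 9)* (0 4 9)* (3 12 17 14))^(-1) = (0 16 17 12 3 14 4)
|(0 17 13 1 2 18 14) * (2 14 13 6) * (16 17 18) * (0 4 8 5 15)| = 36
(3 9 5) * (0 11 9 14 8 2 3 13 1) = (0 11 9 5 13 1)(2 3 14 8) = [11, 0, 3, 14, 4, 13, 6, 7, 2, 5, 10, 9, 12, 1, 8]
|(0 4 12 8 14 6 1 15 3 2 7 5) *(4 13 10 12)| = |(0 13 10 12 8 14 6 1 15 3 2 7 5)| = 13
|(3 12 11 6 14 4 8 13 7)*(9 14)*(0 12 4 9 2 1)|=30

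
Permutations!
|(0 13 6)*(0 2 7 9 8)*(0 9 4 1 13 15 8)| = 12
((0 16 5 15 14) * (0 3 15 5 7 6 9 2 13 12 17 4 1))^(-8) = (0 6 13 4 16 9 12 1 7 2 17)(3 15 14)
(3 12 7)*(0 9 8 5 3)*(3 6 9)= (0 3 12 7)(5 6 9 8)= [3, 1, 2, 12, 4, 6, 9, 0, 5, 8, 10, 11, 7]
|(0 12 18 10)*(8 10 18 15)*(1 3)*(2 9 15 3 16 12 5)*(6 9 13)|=36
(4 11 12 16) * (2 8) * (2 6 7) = (2 8 6 7)(4 11 12 16) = [0, 1, 8, 3, 11, 5, 7, 2, 6, 9, 10, 12, 16, 13, 14, 15, 4]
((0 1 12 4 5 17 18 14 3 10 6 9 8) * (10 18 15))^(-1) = (0 8 9 6 10 15 17 5 4 12 1)(3 14 18)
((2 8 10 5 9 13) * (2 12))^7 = ((2 8 10 5 9 13 12))^7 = (13)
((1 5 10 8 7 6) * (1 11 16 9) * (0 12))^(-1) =(0 12)(1 9 16 11 6 7 8 10 5)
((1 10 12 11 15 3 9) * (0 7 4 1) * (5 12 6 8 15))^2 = ((0 7 4 1 10 6 8 15 3 9)(5 12 11))^2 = (0 4 10 8 3)(1 6 15 9 7)(5 11 12)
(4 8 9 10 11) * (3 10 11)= (3 10)(4 8 9 11)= [0, 1, 2, 10, 8, 5, 6, 7, 9, 11, 3, 4]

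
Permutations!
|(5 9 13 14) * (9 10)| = 5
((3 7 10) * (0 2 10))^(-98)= ((0 2 10 3 7))^(-98)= (0 10 7 2 3)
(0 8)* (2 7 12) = (0 8)(2 7 12) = [8, 1, 7, 3, 4, 5, 6, 12, 0, 9, 10, 11, 2]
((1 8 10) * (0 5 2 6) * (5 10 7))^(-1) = (0 6 2 5 7 8 1 10)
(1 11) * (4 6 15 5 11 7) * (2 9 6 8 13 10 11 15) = (1 7 4 8 13 10 11)(2 9 6)(5 15) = [0, 7, 9, 3, 8, 15, 2, 4, 13, 6, 11, 1, 12, 10, 14, 5]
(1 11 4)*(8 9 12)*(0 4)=(0 4 1 11)(8 9 12)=[4, 11, 2, 3, 1, 5, 6, 7, 9, 12, 10, 0, 8]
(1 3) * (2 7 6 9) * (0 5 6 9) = [5, 3, 7, 1, 4, 6, 0, 9, 8, 2] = (0 5 6)(1 3)(2 7 9)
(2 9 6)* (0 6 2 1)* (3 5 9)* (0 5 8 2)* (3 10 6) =(0 3 8 2 10 6 1 5 9) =[3, 5, 10, 8, 4, 9, 1, 7, 2, 0, 6]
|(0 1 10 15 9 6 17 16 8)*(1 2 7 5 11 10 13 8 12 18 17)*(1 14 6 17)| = 30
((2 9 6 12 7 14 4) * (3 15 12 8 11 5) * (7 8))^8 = ((2 9 6 7 14 4)(3 15 12 8 11 5))^8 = (2 6 14)(3 12 11)(4 9 7)(5 15 8)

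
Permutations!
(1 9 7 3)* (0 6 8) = (0 6 8)(1 9 7 3) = [6, 9, 2, 1, 4, 5, 8, 3, 0, 7]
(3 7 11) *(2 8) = (2 8)(3 7 11) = [0, 1, 8, 7, 4, 5, 6, 11, 2, 9, 10, 3]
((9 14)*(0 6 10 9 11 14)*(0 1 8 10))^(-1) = (0 6)(1 9 10 8)(11 14)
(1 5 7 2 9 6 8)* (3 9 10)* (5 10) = (1 10 3 9 6 8)(2 5 7) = [0, 10, 5, 9, 4, 7, 8, 2, 1, 6, 3]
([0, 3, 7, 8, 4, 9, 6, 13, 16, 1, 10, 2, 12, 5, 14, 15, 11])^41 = (1 3 8 16 11 2 7 13 5 9)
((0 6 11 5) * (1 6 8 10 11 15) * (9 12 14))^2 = ((0 8 10 11 5)(1 6 15)(9 12 14))^2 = (0 10 5 8 11)(1 15 6)(9 14 12)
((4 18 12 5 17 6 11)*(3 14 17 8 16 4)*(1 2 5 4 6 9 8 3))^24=(18)(1 5 14 9 16 11 2 3 17 8 6)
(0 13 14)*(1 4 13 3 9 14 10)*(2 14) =(0 3 9 2 14)(1 4 13 10) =[3, 4, 14, 9, 13, 5, 6, 7, 8, 2, 1, 11, 12, 10, 0]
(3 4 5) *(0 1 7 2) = (0 1 7 2)(3 4 5) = [1, 7, 0, 4, 5, 3, 6, 2]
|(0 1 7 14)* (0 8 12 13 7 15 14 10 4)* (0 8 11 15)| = 6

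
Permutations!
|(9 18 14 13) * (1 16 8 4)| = 4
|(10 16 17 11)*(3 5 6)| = |(3 5 6)(10 16 17 11)| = 12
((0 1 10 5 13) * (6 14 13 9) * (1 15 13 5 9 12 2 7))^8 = (0 13 15)(1 7 2 12 5 14 6 9 10) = ((0 15 13)(1 10 9 6 14 5 12 2 7))^8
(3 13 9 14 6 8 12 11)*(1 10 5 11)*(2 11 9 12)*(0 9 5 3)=(0 9 14 6 8 2 11)(1 10 3 13 12)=[9, 10, 11, 13, 4, 5, 8, 7, 2, 14, 3, 0, 1, 12, 6]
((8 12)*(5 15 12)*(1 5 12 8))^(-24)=(1 5 15 8 12)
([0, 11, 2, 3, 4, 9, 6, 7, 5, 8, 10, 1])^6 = (11)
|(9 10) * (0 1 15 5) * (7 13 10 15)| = 8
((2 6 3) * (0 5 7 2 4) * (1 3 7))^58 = ((0 5 1 3 4)(2 6 7))^58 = (0 3 5 4 1)(2 6 7)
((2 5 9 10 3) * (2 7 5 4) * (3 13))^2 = (3 5 10)(7 9 13)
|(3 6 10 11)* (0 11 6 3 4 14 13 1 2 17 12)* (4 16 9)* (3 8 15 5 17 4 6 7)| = |(0 11 16 9 6 10 7 3 8 15 5 17 12)(1 2 4 14 13)| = 65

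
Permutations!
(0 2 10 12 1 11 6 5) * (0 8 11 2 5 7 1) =(0 5 8 11 6 7 1 2 10 12) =[5, 2, 10, 3, 4, 8, 7, 1, 11, 9, 12, 6, 0]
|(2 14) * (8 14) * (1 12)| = |(1 12)(2 8 14)| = 6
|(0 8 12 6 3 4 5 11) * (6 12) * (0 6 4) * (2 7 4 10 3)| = 12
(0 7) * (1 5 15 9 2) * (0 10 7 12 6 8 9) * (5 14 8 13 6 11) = (0 12 11 5 15)(1 14 8 9 2)(6 13)(7 10) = [12, 14, 1, 3, 4, 15, 13, 10, 9, 2, 7, 5, 11, 6, 8, 0]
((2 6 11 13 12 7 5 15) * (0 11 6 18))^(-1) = ((0 11 13 12 7 5 15 2 18))^(-1) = (0 18 2 15 5 7 12 13 11)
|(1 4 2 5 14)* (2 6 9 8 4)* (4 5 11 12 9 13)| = |(1 2 11 12 9 8 5 14)(4 6 13)| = 24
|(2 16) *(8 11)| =2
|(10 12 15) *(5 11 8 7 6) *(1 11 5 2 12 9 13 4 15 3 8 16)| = 30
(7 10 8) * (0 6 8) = (0 6 8 7 10) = [6, 1, 2, 3, 4, 5, 8, 10, 7, 9, 0]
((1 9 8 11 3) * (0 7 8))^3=((0 7 8 11 3 1 9))^3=(0 11 9 8 1 7 3)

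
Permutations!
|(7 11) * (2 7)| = 3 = |(2 7 11)|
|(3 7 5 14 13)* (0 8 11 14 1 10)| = |(0 8 11 14 13 3 7 5 1 10)| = 10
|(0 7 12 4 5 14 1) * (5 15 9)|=9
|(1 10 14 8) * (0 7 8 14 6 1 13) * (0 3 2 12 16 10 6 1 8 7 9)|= |(0 9)(1 6 8 13 3 2 12 16 10)|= 18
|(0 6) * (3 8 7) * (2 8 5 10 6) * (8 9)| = |(0 2 9 8 7 3 5 10 6)| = 9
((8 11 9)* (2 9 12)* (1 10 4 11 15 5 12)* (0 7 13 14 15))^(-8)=((0 7 13 14 15 5 12 2 9 8)(1 10 4 11))^(-8)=(0 13 15 12 9)(2 8 7 14 5)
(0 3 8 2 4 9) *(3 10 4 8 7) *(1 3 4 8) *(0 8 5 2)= (0 10 5 2 1 3 7 4 9 8)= [10, 3, 1, 7, 9, 2, 6, 4, 0, 8, 5]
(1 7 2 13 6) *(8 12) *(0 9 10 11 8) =(0 9 10 11 8 12)(1 7 2 13 6) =[9, 7, 13, 3, 4, 5, 1, 2, 12, 10, 11, 8, 0, 6]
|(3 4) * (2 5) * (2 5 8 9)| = 6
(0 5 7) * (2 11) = (0 5 7)(2 11) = [5, 1, 11, 3, 4, 7, 6, 0, 8, 9, 10, 2]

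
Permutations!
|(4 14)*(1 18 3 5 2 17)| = |(1 18 3 5 2 17)(4 14)| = 6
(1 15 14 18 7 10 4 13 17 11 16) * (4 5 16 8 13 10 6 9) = [0, 15, 2, 3, 10, 16, 9, 6, 13, 4, 5, 8, 12, 17, 18, 14, 1, 11, 7] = (1 15 14 18 7 6 9 4 10 5 16)(8 13 17 11)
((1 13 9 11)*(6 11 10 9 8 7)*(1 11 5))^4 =(1 6 8)(5 7 13)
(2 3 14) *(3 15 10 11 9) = [0, 1, 15, 14, 4, 5, 6, 7, 8, 3, 11, 9, 12, 13, 2, 10] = (2 15 10 11 9 3 14)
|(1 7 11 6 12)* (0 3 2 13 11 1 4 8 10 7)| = |(0 3 2 13 11 6 12 4 8 10 7 1)| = 12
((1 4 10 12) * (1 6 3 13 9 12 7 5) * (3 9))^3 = (1 7 4 5 10)(3 13)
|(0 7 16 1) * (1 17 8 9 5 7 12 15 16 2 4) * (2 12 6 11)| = |(0 6 11 2 4 1)(5 7 12 15 16 17 8 9)| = 24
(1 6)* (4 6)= (1 4 6)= [0, 4, 2, 3, 6, 5, 1]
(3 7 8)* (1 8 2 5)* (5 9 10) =(1 8 3 7 2 9 10 5) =[0, 8, 9, 7, 4, 1, 6, 2, 3, 10, 5]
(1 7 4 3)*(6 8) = (1 7 4 3)(6 8) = [0, 7, 2, 1, 3, 5, 8, 4, 6]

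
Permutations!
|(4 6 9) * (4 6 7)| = 2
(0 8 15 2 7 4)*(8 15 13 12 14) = [15, 1, 7, 3, 0, 5, 6, 4, 13, 9, 10, 11, 14, 12, 8, 2] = (0 15 2 7 4)(8 13 12 14)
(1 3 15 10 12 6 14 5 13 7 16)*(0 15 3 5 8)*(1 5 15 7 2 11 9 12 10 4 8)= [7, 15, 11, 3, 8, 13, 14, 16, 0, 12, 10, 9, 6, 2, 1, 4, 5]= (0 7 16 5 13 2 11 9 12 6 14 1 15 4 8)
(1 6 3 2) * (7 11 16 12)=[0, 6, 1, 2, 4, 5, 3, 11, 8, 9, 10, 16, 7, 13, 14, 15, 12]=(1 6 3 2)(7 11 16 12)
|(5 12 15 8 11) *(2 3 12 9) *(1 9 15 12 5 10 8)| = 6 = |(1 9 2 3 5 15)(8 11 10)|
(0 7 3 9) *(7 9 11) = (0 9)(3 11 7) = [9, 1, 2, 11, 4, 5, 6, 3, 8, 0, 10, 7]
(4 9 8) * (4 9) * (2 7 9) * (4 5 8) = (2 7 9 4 5 8) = [0, 1, 7, 3, 5, 8, 6, 9, 2, 4]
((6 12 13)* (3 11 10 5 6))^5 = (3 12 5 11 13 6 10)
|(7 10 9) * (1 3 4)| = |(1 3 4)(7 10 9)| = 3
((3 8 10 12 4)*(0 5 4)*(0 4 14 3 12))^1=((0 5 14 3 8 10)(4 12))^1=(0 5 14 3 8 10)(4 12)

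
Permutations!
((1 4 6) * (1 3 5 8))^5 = ((1 4 6 3 5 8))^5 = (1 8 5 3 6 4)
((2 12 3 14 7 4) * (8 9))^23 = ((2 12 3 14 7 4)(8 9))^23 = (2 4 7 14 3 12)(8 9)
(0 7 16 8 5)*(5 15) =(0 7 16 8 15 5) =[7, 1, 2, 3, 4, 0, 6, 16, 15, 9, 10, 11, 12, 13, 14, 5, 8]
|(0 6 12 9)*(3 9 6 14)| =|(0 14 3 9)(6 12)| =4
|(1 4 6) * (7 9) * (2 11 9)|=12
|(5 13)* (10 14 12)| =6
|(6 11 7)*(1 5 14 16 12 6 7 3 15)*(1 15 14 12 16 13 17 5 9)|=|(1 9)(3 14 13 17 5 12 6 11)|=8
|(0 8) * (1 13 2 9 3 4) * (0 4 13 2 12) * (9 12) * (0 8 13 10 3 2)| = 8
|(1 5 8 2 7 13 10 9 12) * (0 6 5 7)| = 30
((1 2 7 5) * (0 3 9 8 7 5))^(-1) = (0 7 8 9 3)(1 5 2)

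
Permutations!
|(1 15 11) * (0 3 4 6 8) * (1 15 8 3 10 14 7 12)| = |(0 10 14 7 12 1 8)(3 4 6)(11 15)| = 42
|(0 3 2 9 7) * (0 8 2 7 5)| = |(0 3 7 8 2 9 5)| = 7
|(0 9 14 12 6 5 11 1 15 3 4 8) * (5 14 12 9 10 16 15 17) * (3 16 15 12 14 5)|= 26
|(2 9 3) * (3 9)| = 2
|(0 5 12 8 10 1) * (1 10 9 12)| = 3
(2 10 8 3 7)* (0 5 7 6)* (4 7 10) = (0 5 10 8 3 6)(2 4 7) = [5, 1, 4, 6, 7, 10, 0, 2, 3, 9, 8]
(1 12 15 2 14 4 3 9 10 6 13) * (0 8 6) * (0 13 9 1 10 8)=[0, 12, 14, 1, 3, 5, 9, 7, 6, 8, 13, 11, 15, 10, 4, 2]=(1 12 15 2 14 4 3)(6 9 8)(10 13)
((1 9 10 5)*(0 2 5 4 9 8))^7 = (0 5 8 2 1)(4 9 10)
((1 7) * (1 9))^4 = ((1 7 9))^4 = (1 7 9)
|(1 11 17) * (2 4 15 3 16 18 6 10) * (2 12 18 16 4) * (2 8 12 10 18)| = |(1 11 17)(2 8 12)(3 4 15)(6 18)| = 6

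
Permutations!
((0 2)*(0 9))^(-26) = (0 2 9)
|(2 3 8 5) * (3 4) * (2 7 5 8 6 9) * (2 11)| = 6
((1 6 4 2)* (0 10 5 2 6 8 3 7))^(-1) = ((0 10 5 2 1 8 3 7)(4 6))^(-1) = (0 7 3 8 1 2 5 10)(4 6)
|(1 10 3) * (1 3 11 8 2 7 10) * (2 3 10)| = |(2 7)(3 10 11 8)| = 4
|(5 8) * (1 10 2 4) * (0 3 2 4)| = |(0 3 2)(1 10 4)(5 8)| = 6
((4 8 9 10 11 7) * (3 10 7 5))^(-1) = (3 5 11 10)(4 7 9 8)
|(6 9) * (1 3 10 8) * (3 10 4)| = 6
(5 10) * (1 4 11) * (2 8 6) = (1 4 11)(2 8 6)(5 10) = [0, 4, 8, 3, 11, 10, 2, 7, 6, 9, 5, 1]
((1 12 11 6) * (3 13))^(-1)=((1 12 11 6)(3 13))^(-1)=(1 6 11 12)(3 13)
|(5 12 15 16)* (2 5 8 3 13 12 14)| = |(2 5 14)(3 13 12 15 16 8)| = 6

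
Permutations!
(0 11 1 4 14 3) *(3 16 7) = (0 11 1 4 14 16 7 3) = [11, 4, 2, 0, 14, 5, 6, 3, 8, 9, 10, 1, 12, 13, 16, 15, 7]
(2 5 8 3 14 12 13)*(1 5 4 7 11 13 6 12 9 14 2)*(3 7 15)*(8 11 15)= [0, 5, 4, 2, 8, 11, 12, 15, 7, 14, 10, 13, 6, 1, 9, 3]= (1 5 11 13)(2 4 8 7 15 3)(6 12)(9 14)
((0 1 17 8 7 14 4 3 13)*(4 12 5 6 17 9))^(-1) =(0 13 3 4 9 1)(5 12 14 7 8 17 6)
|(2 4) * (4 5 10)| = |(2 5 10 4)| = 4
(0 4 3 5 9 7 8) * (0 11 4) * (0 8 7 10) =(0 8 11 4 3 5 9 10) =[8, 1, 2, 5, 3, 9, 6, 7, 11, 10, 0, 4]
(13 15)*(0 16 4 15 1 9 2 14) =(0 16 4 15 13 1 9 2 14) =[16, 9, 14, 3, 15, 5, 6, 7, 8, 2, 10, 11, 12, 1, 0, 13, 4]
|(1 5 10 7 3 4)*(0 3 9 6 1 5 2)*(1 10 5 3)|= 12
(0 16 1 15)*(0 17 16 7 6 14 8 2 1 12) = (0 7 6 14 8 2 1 15 17 16 12) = [7, 15, 1, 3, 4, 5, 14, 6, 2, 9, 10, 11, 0, 13, 8, 17, 12, 16]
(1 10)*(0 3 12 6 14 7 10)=[3, 0, 2, 12, 4, 5, 14, 10, 8, 9, 1, 11, 6, 13, 7]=(0 3 12 6 14 7 10 1)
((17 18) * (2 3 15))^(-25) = ((2 3 15)(17 18))^(-25) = (2 15 3)(17 18)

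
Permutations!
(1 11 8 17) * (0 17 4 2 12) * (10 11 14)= [17, 14, 12, 3, 2, 5, 6, 7, 4, 9, 11, 8, 0, 13, 10, 15, 16, 1]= (0 17 1 14 10 11 8 4 2 12)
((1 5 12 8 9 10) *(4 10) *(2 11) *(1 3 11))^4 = ((1 5 12 8 9 4 10 3 11 2))^4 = (1 9 11 12 10)(2 8 3 5 4)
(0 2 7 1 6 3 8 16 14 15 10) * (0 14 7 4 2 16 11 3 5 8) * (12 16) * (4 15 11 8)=(0 12 16 7 1 6 5 4 2 15 10 14 11 3)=[12, 6, 15, 0, 2, 4, 5, 1, 8, 9, 14, 3, 16, 13, 11, 10, 7]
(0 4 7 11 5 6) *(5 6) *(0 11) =[4, 1, 2, 3, 7, 5, 11, 0, 8, 9, 10, 6] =(0 4 7)(6 11)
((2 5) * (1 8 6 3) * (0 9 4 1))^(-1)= (0 3 6 8 1 4 9)(2 5)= ((0 9 4 1 8 6 3)(2 5))^(-1)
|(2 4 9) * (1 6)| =6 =|(1 6)(2 4 9)|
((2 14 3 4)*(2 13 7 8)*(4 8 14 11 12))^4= (2 13 8 4 3 12 14 11 7)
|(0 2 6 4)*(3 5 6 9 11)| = 8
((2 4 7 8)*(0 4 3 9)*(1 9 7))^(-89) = ((0 4 1 9)(2 3 7 8))^(-89) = (0 9 1 4)(2 8 7 3)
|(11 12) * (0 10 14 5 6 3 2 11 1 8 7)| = |(0 10 14 5 6 3 2 11 12 1 8 7)| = 12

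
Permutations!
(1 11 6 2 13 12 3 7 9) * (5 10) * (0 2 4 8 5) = (0 2 13 12 3 7 9 1 11 6 4 8 5 10) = [2, 11, 13, 7, 8, 10, 4, 9, 5, 1, 0, 6, 3, 12]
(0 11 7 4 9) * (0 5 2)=(0 11 7 4 9 5 2)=[11, 1, 0, 3, 9, 2, 6, 4, 8, 5, 10, 7]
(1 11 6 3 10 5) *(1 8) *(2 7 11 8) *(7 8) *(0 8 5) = (0 8 1 7 11 6 3 10)(2 5) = [8, 7, 5, 10, 4, 2, 3, 11, 1, 9, 0, 6]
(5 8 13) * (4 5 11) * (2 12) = (2 12)(4 5 8 13 11) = [0, 1, 12, 3, 5, 8, 6, 7, 13, 9, 10, 4, 2, 11]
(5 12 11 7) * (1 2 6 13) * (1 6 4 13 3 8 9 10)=(1 2 4 13 6 3 8 9 10)(5 12 11 7)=[0, 2, 4, 8, 13, 12, 3, 5, 9, 10, 1, 7, 11, 6]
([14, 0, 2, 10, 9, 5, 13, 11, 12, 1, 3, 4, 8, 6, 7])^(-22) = (0 1 9 4 11 7 14)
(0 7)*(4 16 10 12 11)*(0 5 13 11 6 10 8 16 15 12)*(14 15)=(0 7 5 13 11 4 14 15 12 6 10)(8 16)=[7, 1, 2, 3, 14, 13, 10, 5, 16, 9, 0, 4, 6, 11, 15, 12, 8]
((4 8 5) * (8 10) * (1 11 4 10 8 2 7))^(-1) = (1 7 2 10 5 8 4 11)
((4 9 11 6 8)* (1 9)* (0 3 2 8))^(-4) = (0 1 3 9 2 11 8 6 4)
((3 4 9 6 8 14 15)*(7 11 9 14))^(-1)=((3 4 14 15)(6 8 7 11 9))^(-1)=(3 15 14 4)(6 9 11 7 8)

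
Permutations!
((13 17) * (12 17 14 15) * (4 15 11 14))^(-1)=((4 15 12 17 13)(11 14))^(-1)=(4 13 17 12 15)(11 14)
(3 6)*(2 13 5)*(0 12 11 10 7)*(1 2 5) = (0 12 11 10 7)(1 2 13)(3 6) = [12, 2, 13, 6, 4, 5, 3, 0, 8, 9, 7, 10, 11, 1]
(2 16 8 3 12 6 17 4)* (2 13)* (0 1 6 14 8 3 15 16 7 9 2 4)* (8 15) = (0 1 6 17)(2 7 9)(3 12 14 15 16)(4 13) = [1, 6, 7, 12, 13, 5, 17, 9, 8, 2, 10, 11, 14, 4, 15, 16, 3, 0]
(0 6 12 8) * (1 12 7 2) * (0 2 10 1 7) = (0 6)(1 12 8 2 7 10) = [6, 12, 7, 3, 4, 5, 0, 10, 2, 9, 1, 11, 8]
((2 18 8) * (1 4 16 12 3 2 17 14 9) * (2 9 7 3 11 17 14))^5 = (1 17 7 16 18 9 11 14 4 2 3 12 8)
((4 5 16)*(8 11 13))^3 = (16)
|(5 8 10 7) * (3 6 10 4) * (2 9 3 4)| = |(2 9 3 6 10 7 5 8)| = 8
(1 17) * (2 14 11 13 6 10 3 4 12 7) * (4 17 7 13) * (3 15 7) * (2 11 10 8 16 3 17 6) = (1 17)(2 14 10 15 7 11 4 12 13)(3 6 8 16) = [0, 17, 14, 6, 12, 5, 8, 11, 16, 9, 15, 4, 13, 2, 10, 7, 3, 1]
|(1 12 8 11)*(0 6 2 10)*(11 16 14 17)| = 28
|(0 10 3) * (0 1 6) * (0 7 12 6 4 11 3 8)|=12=|(0 10 8)(1 4 11 3)(6 7 12)|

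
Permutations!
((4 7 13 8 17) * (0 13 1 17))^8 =(17)(0 8 13)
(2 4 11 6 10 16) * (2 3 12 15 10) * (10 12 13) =(2 4 11 6)(3 13 10 16)(12 15) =[0, 1, 4, 13, 11, 5, 2, 7, 8, 9, 16, 6, 15, 10, 14, 12, 3]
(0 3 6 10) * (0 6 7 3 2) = (0 2)(3 7)(6 10) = [2, 1, 0, 7, 4, 5, 10, 3, 8, 9, 6]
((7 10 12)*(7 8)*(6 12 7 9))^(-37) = ((6 12 8 9)(7 10))^(-37) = (6 9 8 12)(7 10)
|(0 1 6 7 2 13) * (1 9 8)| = 8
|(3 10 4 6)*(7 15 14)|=12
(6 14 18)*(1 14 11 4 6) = (1 14 18)(4 6 11) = [0, 14, 2, 3, 6, 5, 11, 7, 8, 9, 10, 4, 12, 13, 18, 15, 16, 17, 1]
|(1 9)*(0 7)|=2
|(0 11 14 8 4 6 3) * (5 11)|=8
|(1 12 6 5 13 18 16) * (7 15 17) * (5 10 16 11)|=|(1 12 6 10 16)(5 13 18 11)(7 15 17)|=60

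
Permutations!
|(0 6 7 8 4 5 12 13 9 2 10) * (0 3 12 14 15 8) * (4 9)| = 33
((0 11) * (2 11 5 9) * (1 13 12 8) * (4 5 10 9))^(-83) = ((0 10 9 2 11)(1 13 12 8)(4 5))^(-83) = (0 9 11 10 2)(1 13 12 8)(4 5)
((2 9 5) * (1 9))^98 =((1 9 5 2))^98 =(1 5)(2 9)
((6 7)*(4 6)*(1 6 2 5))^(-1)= (1 5 2 4 7 6)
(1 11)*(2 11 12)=(1 12 2 11)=[0, 12, 11, 3, 4, 5, 6, 7, 8, 9, 10, 1, 2]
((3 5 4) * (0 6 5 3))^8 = (6)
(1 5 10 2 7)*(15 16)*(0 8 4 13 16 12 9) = (0 8 4 13 16 15 12 9)(1 5 10 2 7) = [8, 5, 7, 3, 13, 10, 6, 1, 4, 0, 2, 11, 9, 16, 14, 12, 15]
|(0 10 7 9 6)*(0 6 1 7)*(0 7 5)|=6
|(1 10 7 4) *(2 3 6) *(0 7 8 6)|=9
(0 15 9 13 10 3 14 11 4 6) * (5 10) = (0 15 9 13 5 10 3 14 11 4 6) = [15, 1, 2, 14, 6, 10, 0, 7, 8, 13, 3, 4, 12, 5, 11, 9]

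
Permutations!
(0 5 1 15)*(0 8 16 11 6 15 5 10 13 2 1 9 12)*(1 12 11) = [10, 5, 12, 3, 4, 9, 15, 7, 16, 11, 13, 6, 0, 2, 14, 8, 1] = (0 10 13 2 12)(1 5 9 11 6 15 8 16)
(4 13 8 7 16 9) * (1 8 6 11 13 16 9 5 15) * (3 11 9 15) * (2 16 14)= (1 8 7 15)(2 16 5 3 11 13 6 9 4 14)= [0, 8, 16, 11, 14, 3, 9, 15, 7, 4, 10, 13, 12, 6, 2, 1, 5]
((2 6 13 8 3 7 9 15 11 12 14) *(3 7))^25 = ((2 6 13 8 7 9 15 11 12 14))^25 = (2 9)(6 15)(7 14)(8 12)(11 13)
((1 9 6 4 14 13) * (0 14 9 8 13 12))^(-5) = (0 14 12)(1 8 13)(4 9 6)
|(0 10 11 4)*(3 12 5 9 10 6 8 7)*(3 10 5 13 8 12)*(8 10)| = |(0 6 12 13 10 11 4)(5 9)(7 8)| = 14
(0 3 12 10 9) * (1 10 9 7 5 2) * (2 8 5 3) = [2, 10, 1, 12, 4, 8, 6, 3, 5, 0, 7, 11, 9] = (0 2 1 10 7 3 12 9)(5 8)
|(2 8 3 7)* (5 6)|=4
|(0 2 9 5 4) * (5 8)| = |(0 2 9 8 5 4)| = 6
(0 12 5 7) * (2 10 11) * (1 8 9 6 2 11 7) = [12, 8, 10, 3, 4, 1, 2, 0, 9, 6, 7, 11, 5] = (0 12 5 1 8 9 6 2 10 7)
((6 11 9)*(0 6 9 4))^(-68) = (11)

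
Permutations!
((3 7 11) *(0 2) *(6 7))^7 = ((0 2)(3 6 7 11))^7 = (0 2)(3 11 7 6)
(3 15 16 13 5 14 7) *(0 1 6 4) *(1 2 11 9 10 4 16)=(0 2 11 9 10 4)(1 6 16 13 5 14 7 3 15)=[2, 6, 11, 15, 0, 14, 16, 3, 8, 10, 4, 9, 12, 5, 7, 1, 13]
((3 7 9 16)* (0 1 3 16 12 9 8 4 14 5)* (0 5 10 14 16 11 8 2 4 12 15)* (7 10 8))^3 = (0 10 12)(1 14 9)(2 11 4 7 16)(3 8 15)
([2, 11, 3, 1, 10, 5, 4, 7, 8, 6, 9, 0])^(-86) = (0 11 1 3 2)(4 9)(6 10)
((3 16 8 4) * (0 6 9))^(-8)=(16)(0 6 9)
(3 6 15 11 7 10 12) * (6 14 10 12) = (3 14 10 6 15 11 7 12) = [0, 1, 2, 14, 4, 5, 15, 12, 8, 9, 6, 7, 3, 13, 10, 11]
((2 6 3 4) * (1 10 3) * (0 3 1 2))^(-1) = (0 4 3)(1 10)(2 6)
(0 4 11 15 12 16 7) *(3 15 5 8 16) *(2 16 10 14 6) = [4, 1, 16, 15, 11, 8, 2, 0, 10, 9, 14, 5, 3, 13, 6, 12, 7] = (0 4 11 5 8 10 14 6 2 16 7)(3 15 12)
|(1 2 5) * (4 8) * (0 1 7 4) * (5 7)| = 6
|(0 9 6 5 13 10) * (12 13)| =7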